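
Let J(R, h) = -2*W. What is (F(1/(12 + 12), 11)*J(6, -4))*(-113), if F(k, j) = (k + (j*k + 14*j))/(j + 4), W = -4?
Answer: -46556/5 ≈ -9311.2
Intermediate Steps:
F(k, j) = (k + 14*j + j*k)/(4 + j) (F(k, j) = (k + (14*j + j*k))/(4 + j) = (k + 14*j + j*k)/(4 + j))
J(R, h) = 8 (J(R, h) = -2*(-4) = 8)
(F(1/(12 + 12), 11)*J(6, -4))*(-113) = (((1/(12 + 12) + 14*11 + 11/(12 + 12))/(4 + 11))*8)*(-113) = (((1/24 + 154 + 11/24)/15)*8)*(-113) = (((1/15)*(309/2))*8)*(-113) = ((103/10)*8)*(-113) = (412/5)*(-113) = -46556/5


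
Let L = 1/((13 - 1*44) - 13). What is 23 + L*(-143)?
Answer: 105/4 ≈ 26.250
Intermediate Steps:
L = -1/44 (L = 1/((13 - 44) - 13) = 1/(-31 - 13) = 1/(-44) = -1/44 ≈ -0.022727)
23 + L*(-143) = 23 - 1/44*(-143) = 23 + 13/4 = 105/4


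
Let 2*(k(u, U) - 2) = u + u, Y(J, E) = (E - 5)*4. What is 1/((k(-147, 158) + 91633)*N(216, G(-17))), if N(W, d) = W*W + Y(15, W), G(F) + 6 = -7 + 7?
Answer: 1/4345680000 ≈ 2.3011e-10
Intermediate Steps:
Y(J, E) = -20 + 4*E (Y(J, E) = (-5 + E)*4 = -20 + 4*E)
k(u, U) = 2 + u (k(u, U) = 2 + (u + u)/2 = 2 + (2*u)/2 = 2 + u)
G(F) = -6 (G(F) = -6 + (-7 + 7) = -6 + 0 = -6)
N(W, d) = -20 + W² + 4*W (N(W, d) = W*W + (-20 + 4*W) = W² + (-20 + 4*W) = -20 + W² + 4*W)
1/((k(-147, 158) + 91633)*N(216, G(-17))) = 1/(((2 - 147) + 91633)*(-20 + 216² + 4*216)) = 1/((-145 + 91633)*(-20 + 46656 + 864)) = 1/(91488*47500) = (1/91488)*(1/47500) = 1/4345680000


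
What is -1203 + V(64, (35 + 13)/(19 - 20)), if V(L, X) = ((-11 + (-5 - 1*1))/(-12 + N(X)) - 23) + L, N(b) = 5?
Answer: -8117/7 ≈ -1159.6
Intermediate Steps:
V(L, X) = -144/7 + L (V(L, X) = ((-11 + (-5 - 1*1))/(-12 + 5) - 23) + L = ((-11 + (-5 - 1))/(-7) - 23) + L = ((-11 - 6)*(-1/7) - 23) + L = (-17*(-1/7) - 23) + L = (17/7 - 23) + L = -144/7 + L)
-1203 + V(64, (35 + 13)/(19 - 20)) = -1203 + (-144/7 + 64) = -1203 + 304/7 = -8117/7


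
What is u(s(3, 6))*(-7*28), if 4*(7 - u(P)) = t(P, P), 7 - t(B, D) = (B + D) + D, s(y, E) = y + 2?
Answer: -1764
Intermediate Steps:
s(y, E) = 2 + y
t(B, D) = 7 - B - 2*D (t(B, D) = 7 - ((B + D) + D) = 7 - (B + 2*D) = 7 + (-B - 2*D) = 7 - B - 2*D)
u(P) = 21/4 + 3*P/4 (u(P) = 7 - (7 - P - 2*P)/4 = 7 - (7 - 3*P)/4 = 7 + (-7/4 + 3*P/4) = 21/4 + 3*P/4)
u(s(3, 6))*(-7*28) = (21/4 + 3*(2 + 3)/4)*(-7*28) = (21/4 + (3/4)*5)*(-196) = (21/4 + 15/4)*(-196) = 9*(-196) = -1764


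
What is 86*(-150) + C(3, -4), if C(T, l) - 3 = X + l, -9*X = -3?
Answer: -38702/3 ≈ -12901.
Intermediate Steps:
X = ⅓ (X = -⅑*(-3) = ⅓ ≈ 0.33333)
C(T, l) = 10/3 + l (C(T, l) = 3 + (⅓ + l) = 10/3 + l)
86*(-150) + C(3, -4) = 86*(-150) + (10/3 - 4) = -12900 - ⅔ = -38702/3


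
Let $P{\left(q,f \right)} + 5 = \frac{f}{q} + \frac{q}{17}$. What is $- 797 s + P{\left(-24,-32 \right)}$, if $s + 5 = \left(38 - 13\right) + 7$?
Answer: $- \frac{1097728}{51} \approx -21524.0$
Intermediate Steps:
$P{\left(q,f \right)} = -5 + \frac{q}{17} + \frac{f}{q}$ ($P{\left(q,f \right)} = -5 + \left(\frac{f}{q} + \frac{q}{17}\right) = -5 + \left(\frac{q}{17} + \frac{f}{q}\right) = -5 + \frac{q}{17} + \frac{f}{q}$)
$s = 27$ ($s = -5 + \left(\left(38 - 13\right) + 7\right) = -5 + \left(25 + 7\right) = -5 + 32 = 27$)
$- 797 s + P{\left(-24,-32 \right)} = \left(-797\right) 27 - \left(\frac{109}{17} - \frac{4}{3}\right) = -21519 - \frac{259}{51} = - \frac{1097728}{51}$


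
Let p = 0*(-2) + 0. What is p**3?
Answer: 0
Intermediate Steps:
p = 0 (p = 0 + 0 = 0)
p**3 = 0**3 = 0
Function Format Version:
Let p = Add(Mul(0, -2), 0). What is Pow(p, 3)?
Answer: 0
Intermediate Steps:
p = 0 (p = Add(0, 0) = 0)
Pow(p, 3) = Pow(0, 3) = 0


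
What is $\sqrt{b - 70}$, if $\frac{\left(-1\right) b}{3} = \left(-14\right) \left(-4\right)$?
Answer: $i \sqrt{238} \approx 15.427 i$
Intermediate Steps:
$b = -168$ ($b = - 3 \left(\left(-14\right) \left(-4\right)\right) = \left(-3\right) 56 = -168$)
$\sqrt{b - 70} = \sqrt{-168 - 70} = \sqrt{-238} = i \sqrt{238}$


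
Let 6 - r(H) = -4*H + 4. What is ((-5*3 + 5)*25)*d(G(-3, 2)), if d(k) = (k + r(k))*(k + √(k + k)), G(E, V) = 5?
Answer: -33750 - 6750*√10 ≈ -55095.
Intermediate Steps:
r(H) = 2 + 4*H (r(H) = 6 - (-4*H + 4) = 6 - (4 - 4*H) = 6 + (-4 + 4*H) = 2 + 4*H)
d(k) = (2 + 5*k)*(k + √2*√k) (d(k) = (k + (2 + 4*k))*(k + √(k + k)) = (2 + 5*k)*(k + √(2*k)) = (2 + 5*k)*(k + √2*√k))
((-5*3 + 5)*25)*d(G(-3, 2)) = ((-5*3 + 5)*25)*(2*5 + 5*5² + 2*√2*√5 + 5*√2*5^(3/2)) = ((-15 + 5)*25)*(10 + 5*25 + 2*√10 + 5*√2*(5*√5)) = (-10*25)*(10 + 125 + 2*√10 + 25*√10) = -250*(135 + 27*√10) = -33750 - 6750*√10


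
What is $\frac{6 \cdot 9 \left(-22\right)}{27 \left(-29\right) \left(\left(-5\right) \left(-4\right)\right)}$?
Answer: $\frac{11}{145} \approx 0.075862$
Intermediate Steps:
$\frac{6 \cdot 9 \left(-22\right)}{27 \left(-29\right) \left(\left(-5\right) \left(-4\right)\right)} = \frac{54 \left(-22\right)}{\left(-783\right) 20} = - \frac{1188}{-15660} = \left(-1188\right) \left(- \frac{1}{15660}\right) = \frac{11}{145}$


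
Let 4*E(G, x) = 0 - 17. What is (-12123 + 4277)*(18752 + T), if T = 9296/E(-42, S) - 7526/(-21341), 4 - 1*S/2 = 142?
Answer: -47152526290532/362797 ≈ -1.2997e+8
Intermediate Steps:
S = -276 (S = 8 - 2*142 = 8 - 284 = -276)
E(G, x) = -17/4 (E(G, x) = (0 - 17)/4 = (1/4)*(-17) = -17/4)
T = -793415802/362797 (T = 9296/(-17/4) - 7526/(-21341) = 9296*(-4/17) - 7526*(-1/21341) = -37184/17 + 7526/21341 = -793415802/362797 ≈ -2186.9)
(-12123 + 4277)*(18752 + T) = (-12123 + 4277)*(18752 - 793415802/362797) = -7846*6009753542/362797 = -47152526290532/362797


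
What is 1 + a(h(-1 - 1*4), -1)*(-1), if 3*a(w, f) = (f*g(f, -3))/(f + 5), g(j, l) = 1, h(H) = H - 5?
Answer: 13/12 ≈ 1.0833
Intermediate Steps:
h(H) = -5 + H
a(w, f) = f/(3*(5 + f)) (a(w, f) = ((f*1)/(f + 5))/3 = (f/(5 + f))/3 = f/(3*(5 + f)))
1 + a(h(-1 - 1*4), -1)*(-1) = 1 + ((⅓)*(-1)/(5 - 1))*(-1) = 1 + ((⅓)*(-1)/4)*(-1) = 1 + ((⅓)*(-1)*(¼))*(-1) = 1 - 1/12*(-1) = 1 + 1/12 = 13/12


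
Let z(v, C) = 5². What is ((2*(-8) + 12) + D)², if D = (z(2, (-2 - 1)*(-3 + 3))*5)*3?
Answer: 137641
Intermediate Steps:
z(v, C) = 25
D = 375 (D = (25*5)*3 = 125*3 = 375)
((2*(-8) + 12) + D)² = ((2*(-8) + 12) + 375)² = ((-16 + 12) + 375)² = (-4 + 375)² = 371² = 137641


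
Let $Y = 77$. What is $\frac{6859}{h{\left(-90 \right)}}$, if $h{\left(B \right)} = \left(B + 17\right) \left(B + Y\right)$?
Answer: $\frac{6859}{949} \approx 7.2276$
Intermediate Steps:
$h{\left(B \right)} = \left(17 + B\right) \left(77 + B\right)$ ($h{\left(B \right)} = \left(B + 17\right) \left(B + 77\right) = \left(17 + B\right) \left(77 + B\right)$)
$\frac{6859}{h{\left(-90 \right)}} = \frac{6859}{1309 + \left(-90\right)^{2} + 94 \left(-90\right)} = \frac{6859}{1309 + 8100 - 8460} = \frac{6859}{949}$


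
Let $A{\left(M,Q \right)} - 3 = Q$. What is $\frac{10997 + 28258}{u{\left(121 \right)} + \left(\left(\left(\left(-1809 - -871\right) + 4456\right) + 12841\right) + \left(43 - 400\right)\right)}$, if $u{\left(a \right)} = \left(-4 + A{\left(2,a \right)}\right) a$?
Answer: $\frac{13085}{10174} \approx 1.2861$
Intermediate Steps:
$A{\left(M,Q \right)} = 3 + Q$
$u{\left(a \right)} = a \left(-1 + a\right)$ ($u{\left(a \right)} = \left(-4 + \left(3 + a\right)\right) a = \left(-1 + a\right) a = a \left(-1 + a\right)$)
$\frac{10997 + 28258}{u{\left(121 \right)} + \left(\left(\left(\left(-1809 - -871\right) + 4456\right) + 12841\right) + \left(43 - 400\right)\right)} = \frac{10997 + 28258}{121 \left(-1 + 121\right) + \left(\left(\left(\left(-1809 - -871\right) + 4456\right) + 12841\right) + \left(43 - 400\right)\right)} = \frac{39255}{121 \cdot 120 + \left(\left(\left(\left(-1809 + 871\right) + 4456\right) + 12841\right) + \left(43 - 400\right)\right)} = \frac{39255}{14520 + \left(\left(\left(-938 + 4456\right) + 12841\right) - 357\right)} = \frac{39255}{14520 + \left(\left(3518 + 12841\right) - 357\right)} = \frac{39255}{14520 + \left(16359 - 357\right)} = \frac{39255}{14520 + 16002} = \frac{39255}{30522} = 39255 \cdot \frac{1}{30522} = \frac{13085}{10174}$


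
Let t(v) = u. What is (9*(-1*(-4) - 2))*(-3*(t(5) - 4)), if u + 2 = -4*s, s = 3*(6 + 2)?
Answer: 5508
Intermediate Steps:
s = 24 (s = 3*8 = 24)
u = -98 (u = -2 - 4*24 = -2 - 96 = -98)
t(v) = -98
(9*(-1*(-4) - 2))*(-3*(t(5) - 4)) = (9*(-1*(-4) - 2))*(-3*(-98 - 4)) = (9*(4 - 2))*(-3*(-102)) = (9*2)*306 = 18*306 = 5508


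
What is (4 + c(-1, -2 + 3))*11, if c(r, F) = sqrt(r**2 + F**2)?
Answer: 44 + 11*sqrt(2) ≈ 59.556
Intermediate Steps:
c(r, F) = sqrt(F**2 + r**2)
(4 + c(-1, -2 + 3))*11 = (4 + sqrt((-2 + 3)**2 + (-1)**2))*11 = (4 + sqrt(1**2 + 1))*11 = (4 + sqrt(1 + 1))*11 = (4 + sqrt(2))*11 = 44 + 11*sqrt(2)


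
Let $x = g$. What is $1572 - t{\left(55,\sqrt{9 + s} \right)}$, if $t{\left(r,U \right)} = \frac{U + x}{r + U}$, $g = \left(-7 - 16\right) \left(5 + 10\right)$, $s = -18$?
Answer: $\frac{2394207}{1517} - \frac{600 i}{1517} \approx 1578.3 - 0.39552 i$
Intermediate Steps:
$g = -345$ ($g = \left(-23\right) 15 = -345$)
$x = -345$
$t{\left(r,U \right)} = \frac{-345 + U}{U + r}$ ($t{\left(r,U \right)} = \frac{U - 345}{r + U} = \frac{-345 + U}{U + r}$)
$1572 - t{\left(55,\sqrt{9 + s} \right)} = 1572 - \frac{-345 + \sqrt{9 - 18}}{\sqrt{9 - 18} + 55} = 1572 - \frac{-345 + \sqrt{-9}}{\sqrt{-9} + 55} = 1572 - \frac{-345 + 3 i}{3 i + 55} = 1572 - \frac{-345 + 3 i}{55 + 3 i} = 1572 - \frac{55 - 3 i}{3034} \left(-345 + 3 i\right) = 1572 - \frac{\left(-345 + 3 i\right) \left(55 - 3 i\right)}{3034}$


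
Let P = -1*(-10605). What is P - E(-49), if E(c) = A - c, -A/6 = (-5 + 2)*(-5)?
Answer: 10646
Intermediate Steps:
P = 10605
A = -90 (A = -6*(-5 + 2)*(-5) = -(-18)*(-5) = -6*15 = -90)
E(c) = -90 - c
P - E(-49) = 10605 - (-90 - 1*(-49)) = 10605 - (-90 + 49) = 10605 - 1*(-41) = 10605 + 41 = 10646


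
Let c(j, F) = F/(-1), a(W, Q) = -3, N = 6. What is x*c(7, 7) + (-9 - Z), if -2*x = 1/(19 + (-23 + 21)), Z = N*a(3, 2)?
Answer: 313/34 ≈ 9.2059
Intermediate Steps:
c(j, F) = -F (c(j, F) = F*(-1) = -F)
Z = -18 (Z = 6*(-3) = -18)
x = -1/34 (x = -1/(2*(19 + (-23 + 21))) = -1/(2*(19 - 2)) = -½/17 = -½*1/17 = -1/34 ≈ -0.029412)
x*c(7, 7) + (-9 - Z) = -(-1)*7/34 + (-9 - 1*(-18)) = -1/34*(-7) + (-9 + 18) = 7/34 + 9 = 313/34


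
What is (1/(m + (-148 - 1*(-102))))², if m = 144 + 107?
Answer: 1/42025 ≈ 2.3795e-5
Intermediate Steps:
m = 251
(1/(m + (-148 - 1*(-102))))² = (1/(251 + (-148 - 1*(-102))))² = (1/(251 + (-148 + 102)))² = (1/(251 - 46))² = (1/205)² = 1/42025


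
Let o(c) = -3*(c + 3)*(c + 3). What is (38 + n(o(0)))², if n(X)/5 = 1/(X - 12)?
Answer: 2181529/1521 ≈ 1434.3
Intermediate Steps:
o(c) = -3*(3 + c)² (o(c) = -3*(3 + c)*(3 + c) = -3*(3 + c)²)
n(X) = 5/(-12 + X) (n(X) = 5/(X - 12) = 5/(-12 + X))
(38 + n(o(0)))² = (38 + 5/(-12 - 3*(3 + 0)²))² = (38 + 5/(-12 - 3*3²))² = (38 + 5/(-12 - 3*9))² = (38 + 5/(-12 - 27))² = (38 + 5/(-39))² = (38 + 5*(-1/39))² = (38 - 5/39)² = (1477/39)² = 2181529/1521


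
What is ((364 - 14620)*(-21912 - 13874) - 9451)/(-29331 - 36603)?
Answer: -510155765/65934 ≈ -7737.4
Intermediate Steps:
((364 - 14620)*(-21912 - 13874) - 9451)/(-29331 - 36603) = (-14256*(-35786) - 9451)/(-65934) = (510165216 - 9451)*(-1/65934) = 510155765*(-1/65934) = -510155765/65934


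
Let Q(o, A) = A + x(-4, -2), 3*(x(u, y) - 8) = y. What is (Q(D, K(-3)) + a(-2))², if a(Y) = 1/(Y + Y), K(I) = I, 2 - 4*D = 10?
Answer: 2401/144 ≈ 16.674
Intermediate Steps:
D = -2 (D = ½ - ¼*10 = ½ - 5/2 = -2)
x(u, y) = 8 + y/3
Q(o, A) = 22/3 + A (Q(o, A) = A + (8 + (⅓)*(-2)) = A + (8 - ⅔) = A + 22/3 = 22/3 + A)
a(Y) = 1/(2*Y)
(Q(D, K(-3)) + a(-2))² = ((22/3 - 3) + (½)/(-2))² = (13/3 + (½)*(-½))² = (13/3 - ¼)² = (49/12)² = 2401/144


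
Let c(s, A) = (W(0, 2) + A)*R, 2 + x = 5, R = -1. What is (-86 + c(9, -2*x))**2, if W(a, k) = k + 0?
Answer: 6724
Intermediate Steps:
x = 3 (x = -2 + 5 = 3)
W(a, k) = k
c(s, A) = -2 - A (c(s, A) = (2 + A)*(-1) = -2 - A)
(-86 + c(9, -2*x))**2 = (-86 + (-2 - (-2)*3))**2 = (-86 + (-2 - 1*(-6)))**2 = (-86 + (-2 + 6))**2 = (-86 + 4)**2 = (-82)**2 = 6724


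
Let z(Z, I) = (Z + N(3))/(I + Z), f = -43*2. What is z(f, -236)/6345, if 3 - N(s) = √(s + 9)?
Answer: 83/2043090 + √3/1021545 ≈ 4.2320e-5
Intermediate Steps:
N(s) = 3 - √(9 + s) (N(s) = 3 - √(s + 9) = 3 - √(9 + s))
f = -86
z(Z, I) = (3 + Z - 2*√3)/(I + Z) (z(Z, I) = (Z + (3 - √(9 + 3)))/(I + Z) = (Z + (3 - √12))/(I + Z) = (Z + (3 - 2*√3))/(I + Z) = (3 + Z - 2*√3)/(I + Z))
z(f, -236)/6345 = ((3 - 86 - 2*√3)/(-236 - 86))/6345 = ((-83 - 2*√3)/(-322))*(1/6345) = -(-83 - 2*√3)/322*(1/6345) = (83/322 + √3/161)*(1/6345) = 83/2043090 + √3/1021545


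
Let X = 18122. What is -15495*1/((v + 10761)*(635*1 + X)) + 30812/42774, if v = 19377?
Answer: 2902885591877/4030012764114 ≈ 0.72032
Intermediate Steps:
-15495*1/((v + 10761)*(635*1 + X)) + 30812/42774 = -15495*1/((19377 + 10761)*(635*1 + 18122)) + 30812/42774 = -15495*1/(30138*(635 + 18122)) + 30812*(1/42774) = -15495/(18757*30138) + 15406/21387 = -15495/565298466 + 15406/21387 = -15495*1/565298466 + 15406/21387 = -5165/188432822 + 15406/21387 = 2902885591877/4030012764114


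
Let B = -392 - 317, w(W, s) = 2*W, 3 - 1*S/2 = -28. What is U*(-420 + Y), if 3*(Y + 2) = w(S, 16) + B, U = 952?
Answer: -587384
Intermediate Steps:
S = 62 (S = 6 - 2*(-28) = 6 + 56 = 62)
B = -709
Y = -197 (Y = -2 + (2*62 - 709)/3 = -2 + (124 - 709)/3 = -2 + (⅓)*(-585) = -2 - 195 = -197)
U*(-420 + Y) = 952*(-420 - 197) = 952*(-617) = -587384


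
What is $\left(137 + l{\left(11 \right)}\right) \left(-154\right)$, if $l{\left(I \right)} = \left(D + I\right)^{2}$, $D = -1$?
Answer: $-36498$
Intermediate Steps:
$l{\left(I \right)} = \left(-1 + I\right)^{2}$
$\left(137 + l{\left(11 \right)}\right) \left(-154\right) = \left(137 + \left(-1 + 11\right)^{2}\right) \left(-154\right) = \left(137 + 10^{2}\right) \left(-154\right) = \left(137 + 100\right) \left(-154\right) = 237 \left(-154\right) = -36498$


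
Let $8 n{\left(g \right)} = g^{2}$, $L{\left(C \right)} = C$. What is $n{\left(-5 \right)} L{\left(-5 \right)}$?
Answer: $- \frac{125}{8} \approx -15.625$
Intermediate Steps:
$n{\left(g \right)} = \frac{g^{2}}{8}$
$n{\left(-5 \right)} L{\left(-5 \right)} = \frac{\left(-5\right)^{2}}{8} \left(-5\right) = \frac{1}{8} \cdot 25 \left(-5\right) = \frac{25}{8} \left(-5\right) = - \frac{125}{8}$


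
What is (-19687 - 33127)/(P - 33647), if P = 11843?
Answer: 26407/10902 ≈ 2.4222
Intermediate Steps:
(-19687 - 33127)/(P - 33647) = (-19687 - 33127)/(11843 - 33647) = -52814/(-21804) = -52814*(-1/21804) = 26407/10902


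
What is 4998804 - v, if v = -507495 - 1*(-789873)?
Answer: 4716426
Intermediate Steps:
v = 282378 (v = -507495 + 789873 = 282378)
4998804 - v = 4998804 - 1*282378 = 4998804 - 282378 = 4716426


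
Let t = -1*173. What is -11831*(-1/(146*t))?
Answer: -11831/25258 ≈ -0.46841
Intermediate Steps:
t = -173
-11831*(-1/(146*t)) = -11831/((-173*(-146))) = -11831/25258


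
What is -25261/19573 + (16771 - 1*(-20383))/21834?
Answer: 87833284/213678441 ≈ 0.41105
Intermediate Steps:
-25261/19573 + (16771 - 1*(-20383))/21834 = -25261*1/19573 + (16771 + 20383)*(1/21834) = -25261/19573 + 37154*(1/21834) = -25261/19573 + 18577/10917 = 87833284/213678441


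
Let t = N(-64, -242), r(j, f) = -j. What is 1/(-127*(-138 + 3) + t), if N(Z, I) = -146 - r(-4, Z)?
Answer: 1/16995 ≈ 5.8841e-5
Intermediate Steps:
N(Z, I) = -150 (N(Z, I) = -146 - (-1)*(-4) = -146 - 1*4 = -146 - 4 = -150)
t = -150
1/(-127*(-138 + 3) + t) = 1/(-127*(-138 + 3) - 150) = 1/(-127*(-135) - 150) = 1/(17145 - 150) = 1/16995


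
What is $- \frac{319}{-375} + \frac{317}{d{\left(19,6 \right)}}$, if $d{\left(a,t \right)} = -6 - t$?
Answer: $- \frac{12783}{500} \approx -25.566$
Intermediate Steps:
$- \frac{319}{-375} + \frac{317}{d{\left(19,6 \right)}} = - \frac{319}{-375} + \frac{317}{-6 - 6} = \left(-319\right) \left(- \frac{1}{375}\right) + \frac{317}{-6 - 6} = \frac{319}{375} + \frac{317}{-12} = \frac{319}{375} + 317 \left(- \frac{1}{12}\right) = \frac{319}{375} - \frac{317}{12} = - \frac{12783}{500}$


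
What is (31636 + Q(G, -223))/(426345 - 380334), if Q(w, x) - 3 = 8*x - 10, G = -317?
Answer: 29845/46011 ≈ 0.64865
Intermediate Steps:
Q(w, x) = -7 + 8*x (Q(w, x) = 3 + (8*x - 10) = 3 + (-10 + 8*x) = -7 + 8*x)
(31636 + Q(G, -223))/(426345 - 380334) = (31636 + (-7 + 8*(-223)))/(426345 - 380334) = (31636 + (-7 - 1784))/46011 = (31636 - 1791)*(1/46011) = 29845*(1/46011) = 29845/46011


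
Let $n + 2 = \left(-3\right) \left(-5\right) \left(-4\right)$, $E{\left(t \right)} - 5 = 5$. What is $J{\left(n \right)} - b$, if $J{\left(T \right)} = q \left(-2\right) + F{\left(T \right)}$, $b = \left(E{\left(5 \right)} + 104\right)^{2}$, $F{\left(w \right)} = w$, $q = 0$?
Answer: $-13058$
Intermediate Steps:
$E{\left(t \right)} = 10$ ($E{\left(t \right)} = 5 + 5 = 10$)
$n = -62$ ($n = -2 + \left(-3\right) \left(-5\right) \left(-4\right) = -2 + 15 \left(-4\right) = -2 - 60 = -62$)
$b = 12996$ ($b = \left(10 + 104\right)^{2} = 114^{2} = 12996$)
$J{\left(T \right)} = T$ ($J{\left(T \right)} = 0 \left(-2\right) + T = 0 + T = T$)
$J{\left(n \right)} - b = -62 - 12996 = -13058$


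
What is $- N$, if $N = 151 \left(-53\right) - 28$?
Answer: $8031$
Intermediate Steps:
$N = -8031$ ($N = -8003 - 28 = -8031$)
$- N = \left(-1\right) \left(-8031\right) = 8031$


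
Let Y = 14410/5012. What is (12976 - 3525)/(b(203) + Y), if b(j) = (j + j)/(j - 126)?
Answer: 260526266/224603 ≈ 1159.9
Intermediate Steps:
Y = 7205/2506 (Y = 14410*(1/5012) = 7205/2506 ≈ 2.8751)
b(j) = 2*j/(-126 + j) (b(j) = (2*j)/(-126 + j) = 2*j/(-126 + j))
(12976 - 3525)/(b(203) + Y) = (12976 - 3525)/(2*203/(-126 + 203) + 7205/2506) = 9451/(2*203/77 + 7205/2506) = 9451/(2*203*(1/77) + 7205/2506) = 9451/(58/11 + 7205/2506) = 9451/(224603/27566) = 9451*(27566/224603) = 260526266/224603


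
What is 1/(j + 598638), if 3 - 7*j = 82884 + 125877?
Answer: 7/3981708 ≈ 1.7580e-6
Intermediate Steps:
j = -208758/7 (j = 3/7 - (82884 + 125877)/7 = 3/7 - ⅐*208761 = 3/7 - 29823 = -208758/7 ≈ -29823.)
1/(j + 598638) = 1/(-208758/7 + 598638) = 1/(3981708/7) = 7/3981708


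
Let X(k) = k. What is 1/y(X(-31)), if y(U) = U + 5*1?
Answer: -1/26 ≈ -0.038462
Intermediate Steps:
y(U) = 5 + U (y(U) = U + 5 = 5 + U)
1/y(X(-31)) = 1/(5 - 31) = 1/(-26) = -1/26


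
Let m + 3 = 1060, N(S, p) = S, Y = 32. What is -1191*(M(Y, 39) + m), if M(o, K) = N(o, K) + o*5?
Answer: -1487559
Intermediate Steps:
M(o, K) = 6*o (M(o, K) = o + o*5 = o + 5*o = 6*o)
m = 1057 (m = -3 + 1060 = 1057)
-1191*(M(Y, 39) + m) = -1191*(6*32 + 1057) = -1191*(192 + 1057) = -1191*1249 = -1487559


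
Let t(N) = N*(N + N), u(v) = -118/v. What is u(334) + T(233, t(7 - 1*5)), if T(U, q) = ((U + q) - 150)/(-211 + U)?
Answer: 13899/3674 ≈ 3.7831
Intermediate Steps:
t(N) = 2*N² (t(N) = N*(2*N) = 2*N²)
T(U, q) = (-150 + U + q)/(-211 + U)
u(334) + T(233, t(7 - 1*5)) = -118/334 + (-150 + 233 + 2*(7 - 1*5)²)/(-211 + 233) = -118*1/334 + (-150 + 233 + 2*(7 - 5)²)/22 = -59/167 + (-150 + 233 + 2*2²)/22 = -59/167 + (-150 + 233 + 2*4)/22 = -59/167 + (-150 + 233 + 8)/22 = -59/167 + (1/22)*91 = -59/167 + 91/22 = 13899/3674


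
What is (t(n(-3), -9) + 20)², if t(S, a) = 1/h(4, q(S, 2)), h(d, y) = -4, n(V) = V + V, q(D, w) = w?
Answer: 6241/16 ≈ 390.06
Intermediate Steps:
n(V) = 2*V
t(S, a) = -¼ (t(S, a) = 1/(-4) = 1*(-¼) = -¼)
(t(n(-3), -9) + 20)² = (-¼ + 20)² = (79/4)² = 6241/16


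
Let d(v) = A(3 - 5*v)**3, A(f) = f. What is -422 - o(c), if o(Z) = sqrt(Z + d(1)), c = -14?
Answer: -422 - I*sqrt(22) ≈ -422.0 - 4.6904*I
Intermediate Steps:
d(v) = (3 - 5*v)**3
o(Z) = sqrt(-8 + Z) (o(Z) = sqrt(Z - (-3 + 5*1)**3) = sqrt(Z - (-3 + 5)**3) = sqrt(Z - 1*2**3) = sqrt(Z - 1*8) = sqrt(Z - 8) = sqrt(-8 + Z))
-422 - o(c) = -422 - sqrt(-8 - 14) = -422 - sqrt(-22) = -422 - I*sqrt(22)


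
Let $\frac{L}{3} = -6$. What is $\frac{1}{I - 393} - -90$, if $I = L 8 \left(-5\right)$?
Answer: $\frac{29431}{327} \approx 90.003$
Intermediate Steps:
$L = -18$ ($L = 3 \left(-6\right) = -18$)
$I = 720$ ($I = \left(-18\right) 8 \left(-5\right) = \left(-144\right) \left(-5\right) = 720$)
$\frac{1}{I - 393} - -90 = \frac{1}{720 - 393} - -90 = \frac{1}{327} + 90 = \frac{29431}{327}$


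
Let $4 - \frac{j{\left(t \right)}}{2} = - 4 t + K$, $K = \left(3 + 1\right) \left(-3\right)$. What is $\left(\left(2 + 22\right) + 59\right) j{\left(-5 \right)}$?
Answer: $-664$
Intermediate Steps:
$K = -12$ ($K = 4 \left(-3\right) = -12$)
$j{\left(t \right)} = 32 + 8 t$ ($j{\left(t \right)} = 8 - 2 \left(- 4 t - 12\right) = 8 - 2 \left(-12 - 4 t\right) = 8 + \left(24 + 8 t\right) = 32 + 8 t$)
$\left(\left(2 + 22\right) + 59\right) j{\left(-5 \right)} = \left(\left(2 + 22\right) + 59\right) \left(32 + 8 \left(-5\right)\right) = \left(24 + 59\right) \left(32 - 40\right) = 83 \left(-8\right) = -664$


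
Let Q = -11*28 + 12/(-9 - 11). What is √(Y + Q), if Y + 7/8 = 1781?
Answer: √588610/20 ≈ 38.360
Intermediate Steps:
Q = -1543/5 (Q = -308 + 12/(-20) = -308 + 12*(-1/20) = -308 - ⅗ = -1543/5 ≈ -308.60)
Y = 14241/8 (Y = -7/8 + 1781 = 14241/8 ≈ 1780.1)
√(Y + Q) = √(14241/8 - 1543/5) = √(58861/40) = √588610/20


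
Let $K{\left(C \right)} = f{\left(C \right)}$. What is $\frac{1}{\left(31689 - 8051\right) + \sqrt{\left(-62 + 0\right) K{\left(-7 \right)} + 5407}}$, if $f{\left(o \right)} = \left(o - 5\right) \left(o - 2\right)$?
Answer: $\frac{23638}{558756333} - \frac{i \sqrt{1289}}{558756333} \approx 4.2305 \cdot 10^{-5} - 6.4255 \cdot 10^{-8} i$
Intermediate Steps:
$f{\left(o \right)} = \left(-5 + o\right) \left(-2 + o\right)$
$K{\left(C \right)} = 10 + C^{2} - 7 C$
$\frac{1}{\left(31689 - 8051\right) + \sqrt{\left(-62 + 0\right) K{\left(-7 \right)} + 5407}} = \frac{1}{\left(31689 - 8051\right) + \sqrt{\left(-62 + 0\right) \left(10 + \left(-7\right)^{2} - -49\right) + 5407}} = \frac{1}{\left(31689 - 8051\right) + \sqrt{- 62 \left(10 + 49 + 49\right) + 5407}} = \frac{1}{23638 + \sqrt{\left(-62\right) 108 + 5407}} = \frac{1}{23638 + \sqrt{-6696 + 5407}} = \frac{1}{23638 + \sqrt{-1289}} = \frac{1}{23638 + i \sqrt{1289}}$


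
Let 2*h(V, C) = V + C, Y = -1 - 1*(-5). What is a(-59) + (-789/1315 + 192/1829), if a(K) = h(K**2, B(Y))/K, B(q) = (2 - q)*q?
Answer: -547369/18290 ≈ -29.927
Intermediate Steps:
Y = 4 (Y = -1 + 5 = 4)
B(q) = q*(2 - q)
h(V, C) = C/2 + V/2 (h(V, C) = (V + C)/2 = (C + V)/2 = C/2 + V/2)
a(K) = (-4 + K**2/2)/K (a(K) = ((4*(2 - 1*4))/2 + K**2/2)/K = ((4*(2 - 4))/2 + K**2/2)/K = ((4*(-2))/2 + K**2/2)/K = ((1/2)*(-8) + K**2/2)/K = (-4 + K**2/2)/K)
a(-59) + (-789/1315 + 192/1829) = ((1/2)*(-59) - 4/(-59)) + (-789/1315 + 192/1829) = (-59/2 - 4*(-1/59)) + (-789*1/1315 + 192*(1/1829)) = (-59/2 + 4/59) + (-3/5 + 192/1829) = -3473/118 - 4527/9145 = -547369/18290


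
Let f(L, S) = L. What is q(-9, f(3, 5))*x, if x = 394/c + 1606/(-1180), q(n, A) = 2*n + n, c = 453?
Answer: 1181691/89090 ≈ 13.264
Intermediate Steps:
q(n, A) = 3*n
x = -131299/267270 (x = 394/453 + 1606/(-1180) = 394*(1/453) + 1606*(-1/1180) = 394/453 - 803/590 = -131299/267270 ≈ -0.49126)
q(-9, f(3, 5))*x = (3*(-9))*(-131299/267270) = -27*(-131299/267270) = 1181691/89090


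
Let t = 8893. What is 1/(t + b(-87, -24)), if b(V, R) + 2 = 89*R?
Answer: 1/6755 ≈ 0.00014804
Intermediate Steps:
b(V, R) = -2 + 89*R
1/(t + b(-87, -24)) = 1/(8893 + (-2 + 89*(-24))) = 1/(8893 + (-2 - 2136)) = 1/(8893 - 2138) = 1/6755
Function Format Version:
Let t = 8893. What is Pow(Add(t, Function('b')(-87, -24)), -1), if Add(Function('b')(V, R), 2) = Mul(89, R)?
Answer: Rational(1, 6755) ≈ 0.00014804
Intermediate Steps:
Function('b')(V, R) = Add(-2, Mul(89, R))
Pow(Add(t, Function('b')(-87, -24)), -1) = Pow(Add(8893, Add(-2, Mul(89, -24))), -1) = Pow(Add(8893, Add(-2, -2136)), -1) = Pow(Add(8893, -2138), -1) = Pow(6755, -1) = Rational(1, 6755)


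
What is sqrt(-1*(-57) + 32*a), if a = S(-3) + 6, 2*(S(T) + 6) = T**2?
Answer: sqrt(201) ≈ 14.177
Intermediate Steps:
S(T) = -6 + T**2/2
a = 9/2 (a = (-6 + (1/2)*(-3)**2) + 6 = (-6 + (1/2)*9) + 6 = (-6 + 9/2) + 6 = -3/2 + 6 = 9/2 ≈ 4.5000)
sqrt(-1*(-57) + 32*a) = sqrt(-1*(-57) + 32*(9/2)) = sqrt(57 + 144) = sqrt(201)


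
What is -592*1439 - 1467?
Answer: -853355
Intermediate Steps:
-592*1439 - 1467 = -851888 - 1467 = -853355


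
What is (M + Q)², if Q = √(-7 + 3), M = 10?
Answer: 96 + 40*I ≈ 96.0 + 40.0*I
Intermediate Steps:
Q = 2*I (Q = √(-4) = 2*I ≈ 2.0*I)
(M + Q)² = (10 + 2*I)²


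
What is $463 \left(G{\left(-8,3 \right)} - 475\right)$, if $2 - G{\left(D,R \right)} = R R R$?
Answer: $-231500$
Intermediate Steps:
$G{\left(D,R \right)} = 2 - R^{3}$ ($G{\left(D,R \right)} = 2 - R R R = 2 - R^{2} R = 2 - R^{3}$)
$463 \left(G{\left(-8,3 \right)} - 475\right) = 463 \left(\left(2 - 3^{3}\right) - 475\right) = 463 \left(\left(2 - 27\right) - 475\right) = 463 \left(-25 - 475\right) = 463 \left(-500\right) = -231500$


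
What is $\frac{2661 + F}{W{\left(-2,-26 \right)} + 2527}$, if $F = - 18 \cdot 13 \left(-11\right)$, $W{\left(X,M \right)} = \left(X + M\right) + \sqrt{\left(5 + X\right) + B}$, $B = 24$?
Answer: $\frac{1453585}{693886} - \frac{1745 \sqrt{3}}{693886} \approx 2.0905$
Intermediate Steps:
$W{\left(X,M \right)} = M + X + \sqrt{29 + X}$ ($W{\left(X,M \right)} = \left(X + M\right) + \sqrt{\left(5 + X\right) + 24} = \left(M + X\right) + \sqrt{29 + X} = M + X + \sqrt{29 + X}$)
$F = 2574$ ($F = - 234 \left(-11\right) = \left(-1\right) \left(-2574\right) = 2574$)
$\frac{2661 + F}{W{\left(-2,-26 \right)} + 2527} = \frac{2661 + 2574}{\left(-26 - 2 + \sqrt{29 - 2}\right) + 2527} = \frac{5235}{\left(-26 - 2 + \sqrt{27}\right) + 2527} = \frac{5235}{\left(-26 - 2 + 3 \sqrt{3}\right) + 2527} = \frac{5235}{\left(-28 + 3 \sqrt{3}\right) + 2527} = \frac{5235}{2499 + 3 \sqrt{3}}$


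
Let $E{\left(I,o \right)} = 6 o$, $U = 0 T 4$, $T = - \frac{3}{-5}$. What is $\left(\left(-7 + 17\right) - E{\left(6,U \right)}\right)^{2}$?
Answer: $100$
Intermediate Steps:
$T = \frac{3}{5}$ ($T = \left(-3\right) \left(- \frac{1}{5}\right) = \frac{3}{5} \approx 0.6$)
$U = 0$ ($U = 0 \cdot \frac{3}{5} \cdot 4 = 0 \cdot 4 = 0$)
$\left(\left(-7 + 17\right) - E{\left(6,U \right)}\right)^{2} = \left(\left(-7 + 17\right) - 6 \cdot 0\right)^{2} = \left(10 - 0\right)^{2} = \left(10 + 0\right)^{2} = 10^{2} = 100$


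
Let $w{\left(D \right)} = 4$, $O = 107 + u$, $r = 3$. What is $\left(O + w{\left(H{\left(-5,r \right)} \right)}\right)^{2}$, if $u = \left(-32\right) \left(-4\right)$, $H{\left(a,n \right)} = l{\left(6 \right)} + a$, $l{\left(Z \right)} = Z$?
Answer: $57121$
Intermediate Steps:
$H{\left(a,n \right)} = 6 + a$
$u = 128$
$O = 235$ ($O = 107 + 128 = 235$)
$\left(O + w{\left(H{\left(-5,r \right)} \right)}\right)^{2} = \left(235 + 4\right)^{2} = 239^{2} = 57121$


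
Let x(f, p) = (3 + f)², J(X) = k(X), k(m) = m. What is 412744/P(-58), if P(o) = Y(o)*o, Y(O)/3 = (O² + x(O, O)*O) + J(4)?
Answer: 103186/7485567 ≈ 0.013785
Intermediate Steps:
J(X) = X
Y(O) = 12 + 3*O² + 3*O*(3 + O)² (Y(O) = 3*((O² + (3 + O)²*O) + 4) = 3*((O² + O*(3 + O)²) + 4) = 3*(4 + O² + O*(3 + O)²) = 12 + 3*O² + 3*O*(3 + O)²)
P(o) = o*(12 + 3*o² + 3*o*(3 + o)²) (P(o) = (12 + 3*o² + 3*o*(3 + o)²)*o = o*(12 + 3*o² + 3*o*(3 + o)²))
412744/P(-58) = 412744/((3*(-58)*(4 + (-58)² - 58*(3 - 58)²))) = 412744/((3*(-58)*(4 + 3364 - 58*(-55)²))) = 412744/((3*(-58)*(4 + 3364 - 58*3025))) = 412744/((3*(-58)*(4 + 3364 - 175450))) = 412744/((3*(-58)*(-172082))) = 412744/29942268 = 412744*(1/29942268) = 103186/7485567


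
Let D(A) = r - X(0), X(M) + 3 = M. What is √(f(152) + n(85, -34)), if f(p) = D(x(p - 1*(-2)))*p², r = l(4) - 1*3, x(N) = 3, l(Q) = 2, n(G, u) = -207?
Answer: √46001 ≈ 214.48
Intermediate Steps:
X(M) = -3 + M
r = -1 (r = 2 - 1*3 = 2 - 3 = -1)
D(A) = 2 (D(A) = -1 - (-3 + 0) = -1 - 1*(-3) = -1 + 3 = 2)
f(p) = 2*p²
√(f(152) + n(85, -34)) = √(2*152² - 207) = √(2*23104 - 207) = √(46208 - 207) = √46001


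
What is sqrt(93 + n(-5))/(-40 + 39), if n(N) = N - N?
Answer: -sqrt(93) ≈ -9.6436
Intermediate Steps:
n(N) = 0
sqrt(93 + n(-5))/(-40 + 39) = sqrt(93 + 0)/(-40 + 39) = sqrt(93)/(-1) = sqrt(93)*(-1) = -sqrt(93)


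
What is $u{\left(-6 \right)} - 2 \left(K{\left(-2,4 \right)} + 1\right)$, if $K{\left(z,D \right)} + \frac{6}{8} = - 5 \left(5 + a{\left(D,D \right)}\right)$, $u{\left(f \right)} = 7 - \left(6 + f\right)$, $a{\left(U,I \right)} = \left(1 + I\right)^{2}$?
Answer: $\frac{613}{2} \approx 306.5$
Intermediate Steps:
$u{\left(f \right)} = 1 - f$
$K{\left(z,D \right)} = - \frac{103}{4} - 5 \left(1 + D\right)^{2}$ ($K{\left(z,D \right)} = - \frac{3}{4} - 5 \left(5 + \left(1 + D\right)^{2}\right) = - \frac{3}{4} - \left(25 + 5 \left(1 + D\right)^{2}\right) = - \frac{103}{4} - 5 \left(1 + D\right)^{2}$)
$u{\left(-6 \right)} - 2 \left(K{\left(-2,4 \right)} + 1\right) = \left(1 - -6\right) - 2 \left(\left(- \frac{103}{4} - 5 \left(1 + 4\right)^{2}\right) + 1\right) = \left(1 + 6\right) - 2 \left(\left(- \frac{103}{4} - 5 \cdot 5^{2}\right) + 1\right) = 7 - 2 \left(\left(- \frac{103}{4} - 125\right) + 1\right) = 7 - 2 \left(- \frac{603}{4} + 1\right) = 7 - - \frac{599}{2} = 7 + \frac{599}{2} = \frac{613}{2}$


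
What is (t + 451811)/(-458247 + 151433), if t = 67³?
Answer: -376287/153407 ≈ -2.4529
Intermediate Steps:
t = 300763
(t + 451811)/(-458247 + 151433) = (300763 + 451811)/(-458247 + 151433) = 752574/(-306814) = 752574*(-1/306814) = -376287/153407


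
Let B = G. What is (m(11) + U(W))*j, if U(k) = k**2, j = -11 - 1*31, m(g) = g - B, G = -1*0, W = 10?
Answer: -4662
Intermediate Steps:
G = 0
B = 0
m(g) = g (m(g) = g - 1*0 = g + 0 = g)
j = -42 (j = -11 - 31 = -42)
(m(11) + U(W))*j = (11 + 10**2)*(-42) = (11 + 100)*(-42) = 111*(-42) = -4662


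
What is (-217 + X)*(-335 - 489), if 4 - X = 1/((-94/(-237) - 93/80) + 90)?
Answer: 296960690088/1691879 ≈ 1.7552e+5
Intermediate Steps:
X = 6748556/1691879 (X = 4 - 1/((-94/(-237) - 93/80) + 90) = 4 - 1/((-94*(-1/237) - 93*1/80) + 90) = 4 - 1/((94/237 - 93/80) + 90) = 4 - 1/(-14521/18960 + 90) = 4 - 1/1691879/18960 = 4 - 1*18960/1691879 = 4 - 18960/1691879 = 6748556/1691879 ≈ 3.9888)
(-217 + X)*(-335 - 489) = (-217 + 6748556/1691879)*(-335 - 489) = -360389187/1691879*(-824) = 296960690088/1691879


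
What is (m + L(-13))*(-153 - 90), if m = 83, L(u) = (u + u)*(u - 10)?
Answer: -165483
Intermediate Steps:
L(u) = 2*u*(-10 + u) (L(u) = (2*u)*(-10 + u) = 2*u*(-10 + u))
(m + L(-13))*(-153 - 90) = (83 + 2*(-13)*(-10 - 13))*(-153 - 90) = (83 + 2*(-13)*(-23))*(-243) = (83 + 598)*(-243) = 681*(-243) = -165483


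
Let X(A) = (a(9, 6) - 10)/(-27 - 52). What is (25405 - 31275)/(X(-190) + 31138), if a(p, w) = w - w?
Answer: -231865/1229956 ≈ -0.18851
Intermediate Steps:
a(p, w) = 0
X(A) = 10/79 (X(A) = (0 - 10)/(-27 - 52) = -10/(-79) = -10*(-1/79) = 10/79)
(25405 - 31275)/(X(-190) + 31138) = (25405 - 31275)/(10/79 + 31138) = -5870/2459912/79 = -5870*79/2459912 = -231865/1229956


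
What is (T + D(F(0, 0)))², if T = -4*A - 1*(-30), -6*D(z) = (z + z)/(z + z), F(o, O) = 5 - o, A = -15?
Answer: 290521/36 ≈ 8070.0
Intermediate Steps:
D(z) = -⅙ (D(z) = -(z + z)/(6*(z + z)) = -2*z/(6*(2*z)) = -2*z*1/(2*z)/6 = -⅙*1 = -⅙)
T = 90 (T = -4*(-15) - 1*(-30) = 60 + 30 = 90)
(T + D(F(0, 0)))² = (90 - ⅙)² = (539/6)² = 290521/36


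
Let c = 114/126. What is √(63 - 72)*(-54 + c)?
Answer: -1115*I/7 ≈ -159.29*I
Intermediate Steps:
c = 19/21 (c = 114*(1/126) = 19/21 ≈ 0.90476)
√(63 - 72)*(-54 + c) = √(63 - 72)*(-54 + 19/21) = √(-9)*(-1115/21) = (3*I)*(-1115/21) = -1115*I/7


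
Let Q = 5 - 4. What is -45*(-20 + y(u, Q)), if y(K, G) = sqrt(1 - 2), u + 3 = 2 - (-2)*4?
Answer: 900 - 45*I ≈ 900.0 - 45.0*I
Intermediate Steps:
Q = 1
u = 7 (u = -3 + (2 - (-2)*4) = -3 + (2 - 2*(-4)) = -3 + (2 + 8) = -3 + 10 = 7)
y(K, G) = I (y(K, G) = sqrt(-1) = I)
-45*(-20 + y(u, Q)) = -45*(-20 + I) = 900 - 45*I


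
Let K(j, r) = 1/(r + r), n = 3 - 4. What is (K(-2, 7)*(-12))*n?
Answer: 6/7 ≈ 0.85714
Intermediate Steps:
n = -1
K(j, r) = 1/(2*r)
(K(-2, 7)*(-12))*n = (((½)/7)*(-12))*(-1) = (((½)*(⅐))*(-12))*(-1) = ((1/14)*(-12))*(-1) = -6/7*(-1) = 6/7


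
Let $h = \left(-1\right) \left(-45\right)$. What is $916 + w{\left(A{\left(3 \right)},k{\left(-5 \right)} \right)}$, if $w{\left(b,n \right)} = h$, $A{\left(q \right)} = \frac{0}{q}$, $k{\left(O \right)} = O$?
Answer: $961$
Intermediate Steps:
$h = 45$
$A{\left(q \right)} = 0$
$w{\left(b,n \right)} = 45$
$916 + w{\left(A{\left(3 \right)},k{\left(-5 \right)} \right)} = 916 + 45 = 961$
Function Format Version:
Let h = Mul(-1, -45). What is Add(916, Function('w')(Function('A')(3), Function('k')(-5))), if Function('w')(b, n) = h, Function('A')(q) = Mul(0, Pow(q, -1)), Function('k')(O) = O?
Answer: 961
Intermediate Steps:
h = 45
Function('A')(q) = 0
Function('w')(b, n) = 45
Add(916, Function('w')(Function('A')(3), Function('k')(-5))) = Add(916, 45) = 961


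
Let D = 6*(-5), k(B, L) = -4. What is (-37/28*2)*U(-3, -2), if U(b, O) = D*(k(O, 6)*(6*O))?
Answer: 26640/7 ≈ 3805.7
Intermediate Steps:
D = -30
U(b, O) = 720*O (U(b, O) = -(-120)*6*O = -(-720)*O = 720*O)
(-37/28*2)*U(-3, -2) = (-37/28*2)*(720*(-2)) = (-37*1/28*2)*(-1440) = -37/28*2*(-1440) = -37/14*(-1440) = 26640/7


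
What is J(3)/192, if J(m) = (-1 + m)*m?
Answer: 1/32 ≈ 0.031250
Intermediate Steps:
J(m) = m*(-1 + m)
J(3)/192 = (3*(-1 + 3))/192 = (3*2)*(1/192) = 6*(1/192) = 1/32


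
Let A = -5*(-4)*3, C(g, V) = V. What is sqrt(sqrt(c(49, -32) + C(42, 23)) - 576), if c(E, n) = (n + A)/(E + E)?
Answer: sqrt(-28224 + 7*sqrt(1141))/7 ≈ 23.899*I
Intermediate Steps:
A = 60 (A = 20*3 = 60)
c(E, n) = (60 + n)/(2*E) (c(E, n) = (n + 60)/(E + E) = (60 + n)/((2*E)) = (60 + n)*(1/(2*E)) = (60 + n)/(2*E))
sqrt(sqrt(c(49, -32) + C(42, 23)) - 576) = sqrt(sqrt((1/2)*(60 - 32)/49 + 23) - 576) = sqrt(sqrt((1/2)*(1/49)*28 + 23) - 576) = sqrt(sqrt(2/7 + 23) - 576) = sqrt(sqrt(163/7) - 576) = sqrt(sqrt(1141)/7 - 576) = sqrt(-576 + sqrt(1141)/7)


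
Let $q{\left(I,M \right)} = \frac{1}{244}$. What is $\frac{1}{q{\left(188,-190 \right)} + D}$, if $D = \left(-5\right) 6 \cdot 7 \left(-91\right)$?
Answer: $\frac{244}{4662841} \approx 5.2329 \cdot 10^{-5}$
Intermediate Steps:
$D = 19110$ ($D = \left(-30\right) 7 \left(-91\right) = \left(-210\right) \left(-91\right) = 19110$)
$q{\left(I,M \right)} = \frac{1}{244}$
$\frac{1}{q{\left(188,-190 \right)} + D} = \frac{1}{\frac{1}{244} + 19110} = \frac{1}{\frac{4662841}{244}} = \frac{244}{4662841}$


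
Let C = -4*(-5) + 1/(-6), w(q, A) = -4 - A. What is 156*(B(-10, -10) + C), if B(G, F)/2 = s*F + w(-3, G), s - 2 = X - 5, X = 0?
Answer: 14326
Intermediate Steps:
s = -3 (s = 2 + (0 - 5) = 2 - 5 = -3)
B(G, F) = -8 - 6*F - 2*G (B(G, F) = 2*(-3*F + (-4 - G)) = 2*(-4 - G - 3*F) = -8 - 6*F - 2*G)
C = 119/6 (C = 20 - ⅙ = 119/6 ≈ 19.833)
156*(B(-10, -10) + C) = 156*((-8 - 6*(-10) - 2*(-10)) + 119/6) = 156*((-8 + 60 + 20) + 119/6) = 156*(72 + 119/6) = 156*(551/6) = 14326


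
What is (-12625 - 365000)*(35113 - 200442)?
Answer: 62432363625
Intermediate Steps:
(-12625 - 365000)*(35113 - 200442) = -377625*(-165329) = 62432363625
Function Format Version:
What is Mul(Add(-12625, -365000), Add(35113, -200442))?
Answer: 62432363625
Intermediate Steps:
Mul(Add(-12625, -365000), Add(35113, -200442)) = Mul(-377625, -165329) = 62432363625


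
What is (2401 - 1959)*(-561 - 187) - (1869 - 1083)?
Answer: -331402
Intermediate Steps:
(2401 - 1959)*(-561 - 187) - (1869 - 1083) = 442*(-748) - 1*786 = -330616 - 786 = -331402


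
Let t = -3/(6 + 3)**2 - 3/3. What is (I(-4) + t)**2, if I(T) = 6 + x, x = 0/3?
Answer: 17956/729 ≈ 24.631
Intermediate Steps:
x = 0 (x = 0*(1/3) = 0)
t = -28/27 (t = -3/(9**2) - 3*1/3 = -3/81 - 1 = -3*1/81 - 1 = -1/27 - 1 = -28/27 ≈ -1.0370)
I(T) = 6 (I(T) = 6 + 0 = 6)
(I(-4) + t)**2 = (6 - 28/27)**2 = (134/27)**2 = 17956/729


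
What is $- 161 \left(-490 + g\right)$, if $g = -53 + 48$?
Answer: $79695$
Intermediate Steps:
$g = -5$
$- 161 \left(-490 + g\right) = - 161 \left(-490 - 5\right) = \left(-161\right) \left(-495\right) = 79695$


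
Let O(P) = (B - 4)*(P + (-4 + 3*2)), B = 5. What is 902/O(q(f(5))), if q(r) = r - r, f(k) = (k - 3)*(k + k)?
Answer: 451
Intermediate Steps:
f(k) = 2*k*(-3 + k) (f(k) = (-3 + k)*(2*k) = 2*k*(-3 + k))
q(r) = 0
O(P) = 2 + P (O(P) = (5 - 4)*(P + (-4 + 3*2)) = 1*(P + (-4 + 6)) = 1*(P + 2) = 1*(2 + P) = 2 + P)
902/O(q(f(5))) = 902/(2 + 0) = 902/2 = 902*(½) = 451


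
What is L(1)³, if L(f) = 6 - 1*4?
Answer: 8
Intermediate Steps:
L(f) = 2 (L(f) = 6 - 4 = 2)
L(1)³ = 2³ = 8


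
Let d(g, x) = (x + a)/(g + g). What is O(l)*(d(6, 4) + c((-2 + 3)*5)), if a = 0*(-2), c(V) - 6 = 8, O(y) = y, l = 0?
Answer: 0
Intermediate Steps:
c(V) = 14 (c(V) = 6 + 8 = 14)
a = 0
d(g, x) = x/(2*g) (d(g, x) = (x + 0)/(g + g) = x/((2*g)) = x*(1/(2*g)) = x/(2*g))
O(l)*(d(6, 4) + c((-2 + 3)*5)) = 0*((1/2)*4/6 + 14) = 0*((1/2)*4*(1/6) + 14) = 0*(1/3 + 14) = 0*(43/3) = 0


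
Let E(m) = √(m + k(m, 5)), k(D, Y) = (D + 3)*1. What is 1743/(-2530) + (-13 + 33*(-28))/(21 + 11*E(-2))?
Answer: -12690594/355465 + 10307*I/562 ≈ -35.701 + 18.34*I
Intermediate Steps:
k(D, Y) = 3 + D (k(D, Y) = (3 + D)*1 = 3 + D)
E(m) = √(3 + 2*m) (E(m) = √(m + (3 + m)) = √(3 + 2*m))
1743/(-2530) + (-13 + 33*(-28))/(21 + 11*E(-2)) = 1743/(-2530) + (-13 + 33*(-28))/(21 + 11*√(3 + 2*(-2))) = 1743*(-1/2530) + (-13 - 924)/(21 + 11*√(3 - 4)) = -1743/2530 - 937/(21 + 11*√(-1)) = -1743/2530 - 937*(21 - 11*I)/562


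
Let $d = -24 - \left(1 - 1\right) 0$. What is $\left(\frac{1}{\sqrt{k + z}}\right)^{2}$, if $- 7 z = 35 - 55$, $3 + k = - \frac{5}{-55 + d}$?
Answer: $- \frac{553}{44} \approx -12.568$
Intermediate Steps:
$d = -24$ ($d = -24 - 0 \cdot 0 = -24 - 0 = -24 + 0 = -24$)
$k = - \frac{232}{79}$ ($k = -3 - \frac{5}{-55 - 24} = -3 - \frac{5}{-79} = -3 - - \frac{5}{79} = -3 + \frac{5}{79} = - \frac{232}{79} \approx -2.9367$)
$z = \frac{20}{7}$ ($z = - \frac{35 - 55}{7} = \left(- \frac{1}{7}\right) \left(-20\right) = \frac{20}{7} \approx 2.8571$)
$\left(\frac{1}{\sqrt{k + z}}\right)^{2} = \left(\frac{1}{\sqrt{- \frac{232}{79} + \frac{20}{7}}}\right)^{2} = \left(\frac{1}{\sqrt{- \frac{44}{553}}}\right)^{2} = \left(\frac{1}{\frac{2}{553} i \sqrt{6083}}\right)^{2} = \left(- \frac{i \sqrt{6083}}{22}\right)^{2} = - \frac{553}{44}$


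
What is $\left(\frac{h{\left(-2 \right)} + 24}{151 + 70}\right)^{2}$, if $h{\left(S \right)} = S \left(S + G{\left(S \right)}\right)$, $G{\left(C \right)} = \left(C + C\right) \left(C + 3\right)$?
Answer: $\frac{1296}{48841} \approx 0.026535$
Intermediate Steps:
$G{\left(C \right)} = 2 C \left(3 + C\right)$
$h{\left(S \right)} = S \left(S + 2 S \left(3 + S\right)\right)$
$\left(\frac{h{\left(-2 \right)} + 24}{151 + 70}\right)^{2} = \left(\frac{\left(-2\right)^{2} \left(7 + 2 \left(-2\right)\right) + 24}{151 + 70}\right)^{2} = \left(\frac{4 \left(7 - 4\right) + 24}{221}\right)^{2} = \left(\left(4 \cdot 3 + 24\right) \frac{1}{221}\right)^{2} = \left(\left(12 + 24\right) \frac{1}{221}\right)^{2} = \left(36 \cdot \frac{1}{221}\right)^{2} = \left(\frac{36}{221}\right)^{2} = \frac{1296}{48841}$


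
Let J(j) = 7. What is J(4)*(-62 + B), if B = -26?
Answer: -616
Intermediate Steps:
J(4)*(-62 + B) = 7*(-62 - 26) = 7*(-88) = -616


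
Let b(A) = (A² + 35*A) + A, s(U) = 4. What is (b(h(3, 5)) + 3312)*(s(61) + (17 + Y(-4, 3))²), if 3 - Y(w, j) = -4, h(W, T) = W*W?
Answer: 2155860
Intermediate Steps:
h(W, T) = W²
Y(w, j) = 7 (Y(w, j) = 3 - 1*(-4) = 3 + 4 = 7)
b(A) = A² + 36*A
(b(h(3, 5)) + 3312)*(s(61) + (17 + Y(-4, 3))²) = (3²*(36 + 3²) + 3312)*(4 + (17 + 7)²) = (9*(36 + 9) + 3312)*(4 + 24²) = (9*45 + 3312)*(4 + 576) = (405 + 3312)*580 = 3717*580 = 2155860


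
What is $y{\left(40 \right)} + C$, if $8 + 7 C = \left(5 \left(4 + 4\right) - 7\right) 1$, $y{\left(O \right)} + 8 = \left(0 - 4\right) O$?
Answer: $- \frac{1151}{7} \approx -164.43$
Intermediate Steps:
$y{\left(O \right)} = -8 - 4 O$ ($y{\left(O \right)} = -8 + \left(0 - 4\right) O = -8 - 4 O$)
$C = \frac{25}{7}$ ($C = - \frac{8}{7} + \frac{\left(5 \left(4 + 4\right) - 7\right) 1}{7} = - \frac{8}{7} + \frac{\left(5 \cdot 8 - 7\right) 1}{7} = - \frac{8}{7} + \frac{\left(40 - 7\right) 1}{7} = - \frac{8}{7} + \frac{33 \cdot 1}{7} = - \frac{8}{7} + \frac{1}{7} \cdot 33 = - \frac{8}{7} + \frac{33}{7} = \frac{25}{7} \approx 3.5714$)
$y{\left(40 \right)} + C = \left(-8 - 160\right) + \frac{25}{7} = -168 + \frac{25}{7} = - \frac{1151}{7}$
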